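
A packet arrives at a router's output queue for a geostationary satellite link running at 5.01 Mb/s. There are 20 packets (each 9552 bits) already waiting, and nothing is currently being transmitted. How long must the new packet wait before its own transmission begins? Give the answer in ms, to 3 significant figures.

Each queued packet: L/R = 9552/5010000 = 1.90659 ms.
20 queued → 38.1317 ms.
Queuing delay = 38.1 ms.

38.1 ms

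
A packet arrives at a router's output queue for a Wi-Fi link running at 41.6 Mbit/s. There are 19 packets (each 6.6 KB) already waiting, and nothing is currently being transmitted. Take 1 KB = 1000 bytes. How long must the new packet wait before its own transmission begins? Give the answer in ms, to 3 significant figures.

24.1 ms

Each queued packet: L/R = 52800/41600000 = 1.26923 ms.
19 queued → 24.1154 ms.
Queuing delay = 24.1 ms.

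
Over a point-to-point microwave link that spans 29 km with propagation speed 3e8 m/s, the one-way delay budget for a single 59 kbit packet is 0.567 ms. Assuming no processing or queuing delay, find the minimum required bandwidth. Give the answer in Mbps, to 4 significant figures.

125.4 Mbps

Propagation delay = 29000 / 300000000 = 0.0966667 ms.
Transmission budget = 0.567 − 0.0966667 = 0.470333 ms.
R ≥ L / t_tx = 59000 bits / 0.000470333 s = 125.4 Mbps.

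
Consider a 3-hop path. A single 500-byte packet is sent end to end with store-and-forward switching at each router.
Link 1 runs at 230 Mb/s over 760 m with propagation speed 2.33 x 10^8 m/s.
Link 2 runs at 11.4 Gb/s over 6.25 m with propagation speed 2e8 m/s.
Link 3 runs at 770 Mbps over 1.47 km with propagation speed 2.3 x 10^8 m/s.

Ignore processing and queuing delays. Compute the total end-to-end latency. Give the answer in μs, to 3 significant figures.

32.6 μs

L = 500 × 8 = 4000 bits.
Transmission delays (L/R per hop): 17.3913, 0.350877, 5.19481 μs; sum = 22.937 μs.
Propagation delays (d/s per hop): 3.2618, 0.03125, 6.3913 μs; sum = 9.68436 μs.
End-to-end = 32.6 μs.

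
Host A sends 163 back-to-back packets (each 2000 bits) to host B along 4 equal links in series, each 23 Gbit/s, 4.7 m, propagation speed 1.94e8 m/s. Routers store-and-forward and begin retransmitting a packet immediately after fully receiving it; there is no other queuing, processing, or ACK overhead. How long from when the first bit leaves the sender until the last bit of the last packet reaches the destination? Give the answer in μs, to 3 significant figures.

Per-hop transmission t_tx = L/R = 2000/23000000000 = 0.0869565 μs.
Per-hop propagation t_prop = 4.7/194000000 = 0.0242268 μs.
Pipeline fill: first packet needs 4·t_tx to clear all hops; remaining 162 packets each add one t_tx.
Total = (4+163-1)·t_tx + 4·t_prop = 166·0.0869565 + 4·0.0242268 = 14.5 μs.

14.5 μs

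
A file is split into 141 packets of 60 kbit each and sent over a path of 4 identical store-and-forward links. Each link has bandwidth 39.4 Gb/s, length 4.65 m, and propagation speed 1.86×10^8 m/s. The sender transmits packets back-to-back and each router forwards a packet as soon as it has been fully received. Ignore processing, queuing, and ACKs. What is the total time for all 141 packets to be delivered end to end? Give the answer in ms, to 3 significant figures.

0.219 ms

Per-hop transmission t_tx = L/R = 60000/39400000000 = 0.00152284 ms.
Per-hop propagation t_prop = 4.65/186000000 = 2.5e-05 ms.
Pipeline fill: first packet needs 4·t_tx to clear all hops; remaining 140 packets each add one t_tx.
Total = (4+141-1)·t_tx + 4·t_prop = 144·0.00152284 + 4·2.5e-05 = 0.219 ms.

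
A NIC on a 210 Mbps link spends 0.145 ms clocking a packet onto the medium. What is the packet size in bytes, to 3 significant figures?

3810 bytes

L = R × t_tx = 210000000 b/s × 0.000145 s = 30450 bits.
In bytes: 30450 / 8 = 3810 bytes.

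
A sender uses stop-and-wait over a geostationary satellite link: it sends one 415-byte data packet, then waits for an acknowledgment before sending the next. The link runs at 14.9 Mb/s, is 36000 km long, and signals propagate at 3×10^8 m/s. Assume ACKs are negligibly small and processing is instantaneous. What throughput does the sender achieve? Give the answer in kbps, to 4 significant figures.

t_tx = L/R = 3320/14900000 = 0.000222819 s.
t_prop = 36000000/300000000 = 0.12 s; RTT = 0.24 s.
Cycle = t_tx + RTT = 0.240223 s.
Throughput = L / cycle = 3320 / 0.240223 = 13.82 kbps.

13.82 kbps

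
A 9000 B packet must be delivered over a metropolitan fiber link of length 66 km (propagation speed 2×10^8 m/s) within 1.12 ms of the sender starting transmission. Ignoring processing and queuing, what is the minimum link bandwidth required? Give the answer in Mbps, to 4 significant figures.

91.14 Mbps

L = 72000 bits.
Propagation delay = 66000 / 200000000 = 0.33 ms.
Transmission budget = 1.12 − 0.33 = 0.79 ms.
R ≥ L / t_tx = 72000 bits / 0.00079 s = 91.14 Mbps.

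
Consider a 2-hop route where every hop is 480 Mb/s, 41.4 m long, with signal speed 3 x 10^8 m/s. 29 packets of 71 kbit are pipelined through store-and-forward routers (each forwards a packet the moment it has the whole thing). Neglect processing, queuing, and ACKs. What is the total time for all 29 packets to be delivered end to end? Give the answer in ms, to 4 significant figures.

Per-hop transmission t_tx = L/R = 71000/480000000 = 0.147917 ms.
Per-hop propagation t_prop = 41.4/300000000 = 0.000138 ms.
Pipeline fill: first packet needs 2·t_tx to clear all hops; remaining 28 packets each add one t_tx.
Total = (2+29-1)·t_tx + 2·t_prop = 30·0.147917 + 2·0.000138 = 4.438 ms.

4.438 ms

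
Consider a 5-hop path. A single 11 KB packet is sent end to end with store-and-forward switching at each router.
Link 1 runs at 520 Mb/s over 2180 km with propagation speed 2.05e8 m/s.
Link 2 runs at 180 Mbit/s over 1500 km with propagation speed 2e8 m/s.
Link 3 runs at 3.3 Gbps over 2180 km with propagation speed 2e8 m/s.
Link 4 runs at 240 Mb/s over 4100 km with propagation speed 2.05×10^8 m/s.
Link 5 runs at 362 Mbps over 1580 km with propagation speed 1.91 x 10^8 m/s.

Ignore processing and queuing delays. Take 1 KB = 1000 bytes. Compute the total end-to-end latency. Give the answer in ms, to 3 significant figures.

58.6 ms

L = 88000 bits.
Transmission delays (L/R per hop): 0.169231, 0.488889, 0.0266667, 0.366667, 0.243094 ms; sum = 1.29455 ms.
Propagation delays (d/s per hop): 10.6341, 7.5, 10.9, 20, 8.27225 ms; sum = 57.3064 ms.
End-to-end = 58.6 ms.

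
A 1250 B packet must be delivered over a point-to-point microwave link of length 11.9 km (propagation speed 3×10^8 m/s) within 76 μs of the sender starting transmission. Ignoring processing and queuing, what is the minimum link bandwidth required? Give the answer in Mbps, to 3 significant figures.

275 Mbps

L = 10000 bits.
Propagation delay = 11900 / 300000000 = 39.6667 μs.
Transmission budget = 76 − 39.6667 = 36.3333 μs.
R ≥ L / t_tx = 10000 bits / 3.63333e-05 s = 275 Mbps.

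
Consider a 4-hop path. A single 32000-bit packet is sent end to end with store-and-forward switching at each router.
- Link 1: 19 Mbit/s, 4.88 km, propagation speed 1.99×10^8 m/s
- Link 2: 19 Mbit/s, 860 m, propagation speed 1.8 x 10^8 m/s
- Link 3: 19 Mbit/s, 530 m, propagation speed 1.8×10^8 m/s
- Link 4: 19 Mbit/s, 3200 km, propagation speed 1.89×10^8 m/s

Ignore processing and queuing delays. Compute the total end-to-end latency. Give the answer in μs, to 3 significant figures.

Transmission delay per hop = L/R = 32000/19000000 = 1684.21 μs; 4 hops → 6736.84 μs.
Propagation delays (d/s per hop): 24.5226, 4.77778, 2.94444, 16931.2 μs; sum = 16963.5 μs.
End-to-end = 23700 μs.

23700 μs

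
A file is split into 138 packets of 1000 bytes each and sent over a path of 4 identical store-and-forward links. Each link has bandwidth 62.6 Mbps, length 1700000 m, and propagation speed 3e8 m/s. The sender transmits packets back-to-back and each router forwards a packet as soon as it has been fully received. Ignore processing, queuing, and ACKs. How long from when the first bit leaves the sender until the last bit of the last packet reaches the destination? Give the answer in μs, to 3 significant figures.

Per-hop transmission t_tx = L/R = 8000/62600000 = 127.796 μs.
Per-hop propagation t_prop = 1700000/300000000 = 5666.67 μs.
Pipeline fill: first packet needs 4·t_tx to clear all hops; remaining 137 packets each add one t_tx.
Total = (4+138-1)·t_tx + 4·t_prop = 141·127.796 + 4·5666.67 = 40700 μs.

40700 μs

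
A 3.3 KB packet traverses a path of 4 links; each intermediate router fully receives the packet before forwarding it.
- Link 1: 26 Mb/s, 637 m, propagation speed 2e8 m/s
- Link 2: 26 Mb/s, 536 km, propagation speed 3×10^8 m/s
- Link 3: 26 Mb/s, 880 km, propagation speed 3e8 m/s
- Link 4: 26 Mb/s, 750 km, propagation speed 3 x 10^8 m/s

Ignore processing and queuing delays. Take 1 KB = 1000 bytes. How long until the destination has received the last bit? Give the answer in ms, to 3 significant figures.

L = 26400 bits.
Transmission delay per hop = L/R = 26400/26000000 = 1.01538 ms; 4 hops → 4.06154 ms.
Propagation delays (d/s per hop): 0.003185, 1.78667, 2.93333, 2.5 ms; sum = 7.22319 ms.
End-to-end = 11.3 ms.

11.3 ms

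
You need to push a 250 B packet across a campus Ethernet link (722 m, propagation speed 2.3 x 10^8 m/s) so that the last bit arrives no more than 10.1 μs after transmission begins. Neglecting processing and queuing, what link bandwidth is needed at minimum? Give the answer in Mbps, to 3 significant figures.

287 Mbps

L = 2000 bits.
Propagation delay = 722 / 2.3e+08 = 3.13913 μs.
Transmission budget = 10.1 − 3.13913 = 6.96087 μs.
R ≥ L / t_tx = 2000 bits / 6.96087e-06 s = 287 Mbps.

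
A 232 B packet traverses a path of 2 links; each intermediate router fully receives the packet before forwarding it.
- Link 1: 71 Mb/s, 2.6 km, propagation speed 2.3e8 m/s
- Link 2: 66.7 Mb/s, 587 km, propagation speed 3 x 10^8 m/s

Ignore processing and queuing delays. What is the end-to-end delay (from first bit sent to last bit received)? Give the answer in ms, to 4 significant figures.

L = 232 × 8 = 1856 bits.
Transmission delays (L/R per hop): 0.0261408, 0.0278261 ms; sum = 0.0539669 ms.
Propagation delays (d/s per hop): 0.0113043, 1.95667 ms; sum = 1.96797 ms.
End-to-end = 2.022 ms.

2.022 ms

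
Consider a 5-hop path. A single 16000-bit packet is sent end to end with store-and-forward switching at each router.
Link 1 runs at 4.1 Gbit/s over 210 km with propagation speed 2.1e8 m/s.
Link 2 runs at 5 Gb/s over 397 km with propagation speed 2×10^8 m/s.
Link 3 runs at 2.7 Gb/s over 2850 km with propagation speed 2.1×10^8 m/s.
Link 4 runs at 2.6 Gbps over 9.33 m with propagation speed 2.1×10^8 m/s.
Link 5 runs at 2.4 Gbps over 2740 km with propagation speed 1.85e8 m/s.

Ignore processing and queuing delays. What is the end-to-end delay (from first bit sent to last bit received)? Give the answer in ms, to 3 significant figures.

Transmission delays (L/R per hop): 0.00390244, 0.0032, 0.00592593, 0.00615385, 0.00666667 ms; sum = 0.0258489 ms.
Propagation delays (d/s per hop): 1, 1.985, 13.5714, 4.44286e-05, 14.8108 ms; sum = 31.3673 ms.
End-to-end = 31.4 ms.

31.4 ms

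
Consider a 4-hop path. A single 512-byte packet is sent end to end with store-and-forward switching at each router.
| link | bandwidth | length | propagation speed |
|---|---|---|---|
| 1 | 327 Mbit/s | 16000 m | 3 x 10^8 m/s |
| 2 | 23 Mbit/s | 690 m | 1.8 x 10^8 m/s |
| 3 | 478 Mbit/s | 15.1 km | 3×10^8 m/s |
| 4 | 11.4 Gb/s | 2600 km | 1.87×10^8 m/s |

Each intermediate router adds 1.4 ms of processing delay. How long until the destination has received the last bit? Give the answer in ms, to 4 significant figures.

L = 512 × 8 = 4096 bits.
Transmission delays (L/R per hop): 0.012526, 0.178087, 0.00856904, 0.000359298 ms; sum = 0.199541 ms.
Propagation delays (d/s per hop): 0.0533333, 0.00383333, 0.0503333, 13.9037 ms; sum = 14.0112 ms.
Processing at 3 router(s): 3 × 1.4 ms = 4.2 ms.
End-to-end = 18.41 ms.

18.41 ms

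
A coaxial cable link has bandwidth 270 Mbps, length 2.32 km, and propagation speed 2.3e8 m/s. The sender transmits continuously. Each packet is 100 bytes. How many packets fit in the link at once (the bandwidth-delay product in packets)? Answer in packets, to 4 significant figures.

3.404 packets

Propagation delay = 2320 / 2.3e+08 = 1.0087e-05 s.
BDP = R × t_prop = 270000000 × 1.0087e-05 = 2723.48 bits.
In packets of 800 bits: 3.404 packets.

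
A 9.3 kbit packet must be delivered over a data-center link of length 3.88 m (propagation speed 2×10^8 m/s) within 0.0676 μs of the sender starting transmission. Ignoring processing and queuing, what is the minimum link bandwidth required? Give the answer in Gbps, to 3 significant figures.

Propagation delay = 3.88 / 200000000 = 0.0194 μs.
Transmission budget = 0.0676 − 0.0194 = 0.0482 μs.
R ≥ L / t_tx = 9300 bits / 4.82e-08 s = 193 Gbps.

193 Gbps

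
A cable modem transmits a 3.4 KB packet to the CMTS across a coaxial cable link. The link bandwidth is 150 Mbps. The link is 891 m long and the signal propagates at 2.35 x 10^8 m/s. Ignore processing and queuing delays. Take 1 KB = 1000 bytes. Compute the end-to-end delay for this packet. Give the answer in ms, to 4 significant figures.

L = 27200 bits.
Transmission delay = L/R = 27200 / 150000000 = 0.181333 ms.
Propagation delay = d/s = 891 m / 235000000 m/s = 0.00379149 ms.
Total = 0.1851 ms.

0.1851 ms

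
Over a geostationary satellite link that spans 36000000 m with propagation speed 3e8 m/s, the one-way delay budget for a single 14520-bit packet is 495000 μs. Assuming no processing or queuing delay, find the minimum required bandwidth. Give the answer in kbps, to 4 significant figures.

38.72 kbps

Propagation delay = 36000000 / 300000000 = 120000 μs.
Transmission budget = 495000 − 120000 = 375000 μs.
R ≥ L / t_tx = 14520 bits / 0.375 s = 38.72 kbps.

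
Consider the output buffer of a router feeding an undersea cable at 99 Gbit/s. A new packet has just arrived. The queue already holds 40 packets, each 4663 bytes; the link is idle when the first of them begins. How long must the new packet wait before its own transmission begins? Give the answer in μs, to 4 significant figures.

15.07 μs

Each queued packet: L/R = 37304/99000000000 = 0.376808 μs.
40 queued → 15.0723 μs.
Queuing delay = 15.07 μs.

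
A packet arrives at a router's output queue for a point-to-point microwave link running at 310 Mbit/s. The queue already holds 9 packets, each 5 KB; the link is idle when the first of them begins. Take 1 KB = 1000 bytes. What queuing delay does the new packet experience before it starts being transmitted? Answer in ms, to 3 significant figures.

Each queued packet: L/R = 40000/310000000 = 0.129032 ms.
9 queued → 1.16129 ms.
Queuing delay = 1.16 ms.

1.16 ms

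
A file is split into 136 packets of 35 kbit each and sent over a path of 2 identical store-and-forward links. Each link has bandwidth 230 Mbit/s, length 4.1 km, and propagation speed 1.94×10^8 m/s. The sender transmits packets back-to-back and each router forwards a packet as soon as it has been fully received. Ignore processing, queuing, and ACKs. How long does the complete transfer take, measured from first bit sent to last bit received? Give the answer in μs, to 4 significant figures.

Per-hop transmission t_tx = L/R = 35000/230000000 = 152.174 μs.
Per-hop propagation t_prop = 4100/194000000 = 21.134 μs.
Pipeline fill: first packet needs 2·t_tx to clear all hops; remaining 135 packets each add one t_tx.
Total = (2+136-1)·t_tx + 2·t_prop = 137·152.174 + 2·21.134 = 20890 μs.

20890 μs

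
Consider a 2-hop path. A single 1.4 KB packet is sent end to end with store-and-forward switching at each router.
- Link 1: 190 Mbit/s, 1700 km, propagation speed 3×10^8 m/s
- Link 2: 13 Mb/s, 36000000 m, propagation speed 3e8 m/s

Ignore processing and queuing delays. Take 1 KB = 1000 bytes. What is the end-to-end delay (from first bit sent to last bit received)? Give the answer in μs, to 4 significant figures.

126600 μs

L = 11200 bits.
Transmission delays (L/R per hop): 58.9474, 861.538 μs; sum = 920.486 μs.
Propagation delays (d/s per hop): 5666.67, 120000 μs; sum = 125667 μs.
End-to-end = 126600 μs.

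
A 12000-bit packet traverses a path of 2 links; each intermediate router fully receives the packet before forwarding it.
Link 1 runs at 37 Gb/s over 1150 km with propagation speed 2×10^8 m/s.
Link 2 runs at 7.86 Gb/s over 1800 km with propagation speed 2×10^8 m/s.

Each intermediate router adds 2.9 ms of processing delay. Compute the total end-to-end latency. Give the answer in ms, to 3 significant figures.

Transmission delays (L/R per hop): 0.000324324, 0.00152672 ms; sum = 0.00185104 ms.
Propagation delays (d/s per hop): 5.75, 9 ms; sum = 14.75 ms.
Processing at 1 router(s): 1 × 2.9 ms = 2.9 ms.
End-to-end = 17.7 ms.

17.7 ms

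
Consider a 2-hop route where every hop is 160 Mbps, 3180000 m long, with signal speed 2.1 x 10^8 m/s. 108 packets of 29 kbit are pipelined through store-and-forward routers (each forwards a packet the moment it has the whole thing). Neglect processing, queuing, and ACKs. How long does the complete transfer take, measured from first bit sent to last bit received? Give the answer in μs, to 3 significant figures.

50000 μs

Per-hop transmission t_tx = L/R = 29000/160000000 = 181.25 μs.
Per-hop propagation t_prop = 3180000/210000000 = 15142.9 μs.
Pipeline fill: first packet needs 2·t_tx to clear all hops; remaining 107 packets each add one t_tx.
Total = (2+108-1)·t_tx + 2·t_prop = 109·181.25 + 2·15142.9 = 50000 μs.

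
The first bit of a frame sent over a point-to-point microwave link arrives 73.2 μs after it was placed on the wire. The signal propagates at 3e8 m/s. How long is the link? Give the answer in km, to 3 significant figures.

d = s × t_prop = 300000000 × 7.32e-05 = 22.0 km.

22.0 km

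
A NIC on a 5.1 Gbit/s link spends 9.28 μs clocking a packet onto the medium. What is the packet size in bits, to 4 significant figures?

L = R × t_tx = 5100000000 b/s × 9.28e-06 s = 47328 bits.

47330 bits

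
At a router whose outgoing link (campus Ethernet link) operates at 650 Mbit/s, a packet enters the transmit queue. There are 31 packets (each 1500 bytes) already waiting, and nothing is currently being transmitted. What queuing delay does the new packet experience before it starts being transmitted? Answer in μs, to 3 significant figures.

572 μs

Each queued packet: L/R = 12000/650000000 = 18.4615 μs.
31 queued → 572.308 μs.
Queuing delay = 572 μs.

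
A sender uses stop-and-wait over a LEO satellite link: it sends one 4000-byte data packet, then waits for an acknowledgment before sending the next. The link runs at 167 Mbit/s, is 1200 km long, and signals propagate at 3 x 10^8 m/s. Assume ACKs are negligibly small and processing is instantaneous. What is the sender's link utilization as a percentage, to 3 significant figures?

2.34 %

t_tx = L/R = 32000/167000000 = 0.000191617 s.
t_prop = 1200000/300000000 = 0.004 s; RTT = 0.008 s.
Cycle = t_tx + RTT = 0.00819162 s.
Utilization = t_tx / cycle = 0.000191617/0.00819162 = 2.34 %.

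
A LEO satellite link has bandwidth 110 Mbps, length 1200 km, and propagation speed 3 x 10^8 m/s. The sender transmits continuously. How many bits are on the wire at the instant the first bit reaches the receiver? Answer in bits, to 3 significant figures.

440000 bits

Propagation delay = 1200000 / 300000000 = 0.004 s.
BDP = R × t_prop = 110000000 × 0.004 = 440000 bits.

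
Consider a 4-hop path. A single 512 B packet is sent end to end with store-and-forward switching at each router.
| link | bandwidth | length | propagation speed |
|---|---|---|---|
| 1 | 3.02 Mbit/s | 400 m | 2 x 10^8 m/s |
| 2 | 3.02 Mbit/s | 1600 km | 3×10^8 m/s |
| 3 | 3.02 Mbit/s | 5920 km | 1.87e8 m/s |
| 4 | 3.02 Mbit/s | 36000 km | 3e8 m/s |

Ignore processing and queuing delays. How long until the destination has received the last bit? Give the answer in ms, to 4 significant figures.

L = 512 × 8 = 4096 bits.
Transmission delay per hop = L/R = 4096/3020000 = 1.35629 ms; 4 hops → 5.42517 ms.
Propagation delays (d/s per hop): 0.002, 5.33333, 31.6578, 120 ms; sum = 156.993 ms.
End-to-end = 162.4 ms.

162.4 ms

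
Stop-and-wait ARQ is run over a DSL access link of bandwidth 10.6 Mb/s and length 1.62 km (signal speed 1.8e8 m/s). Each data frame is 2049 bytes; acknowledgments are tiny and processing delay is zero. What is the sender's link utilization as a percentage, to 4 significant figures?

t_tx = L/R = 16392/10600000 = 0.00154642 s.
t_prop = 1620/180000000 = 9e-06 s; RTT = 1.8e-05 s.
Cycle = t_tx + RTT = 0.00156442 s.
Utilization = t_tx / cycle = 0.00154642/0.00156442 = 98.85 %.

98.85 %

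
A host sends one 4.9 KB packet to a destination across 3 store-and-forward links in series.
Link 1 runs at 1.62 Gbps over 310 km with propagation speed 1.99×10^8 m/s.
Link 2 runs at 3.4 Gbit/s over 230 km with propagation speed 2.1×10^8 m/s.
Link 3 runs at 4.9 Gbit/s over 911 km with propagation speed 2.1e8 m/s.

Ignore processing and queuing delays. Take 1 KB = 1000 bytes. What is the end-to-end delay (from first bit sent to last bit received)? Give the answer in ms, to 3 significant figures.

L = 39200 bits.
Transmission delays (L/R per hop): 0.0241975, 0.0115294, 0.008 ms; sum = 0.0437269 ms.
Propagation delays (d/s per hop): 1.55779, 1.09524, 4.3381 ms; sum = 6.99112 ms.
End-to-end = 7.03 ms.

7.03 ms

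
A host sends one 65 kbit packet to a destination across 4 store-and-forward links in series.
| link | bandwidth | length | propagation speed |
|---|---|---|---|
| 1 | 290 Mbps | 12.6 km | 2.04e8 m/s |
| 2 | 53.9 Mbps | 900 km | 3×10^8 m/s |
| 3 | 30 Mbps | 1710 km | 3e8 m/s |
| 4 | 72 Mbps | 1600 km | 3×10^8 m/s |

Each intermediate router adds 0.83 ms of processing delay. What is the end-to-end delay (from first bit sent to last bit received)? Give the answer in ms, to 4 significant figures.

21.08 ms

L = 65000 bits.
Transmission delays (L/R per hop): 0.224138, 1.20594, 2.16667, 0.902778 ms; sum = 4.49952 ms.
Propagation delays (d/s per hop): 0.0617647, 3, 5.7, 5.33333 ms; sum = 14.0951 ms.
Processing at 3 router(s): 3 × 0.83 ms = 2.49 ms.
End-to-end = 21.08 ms.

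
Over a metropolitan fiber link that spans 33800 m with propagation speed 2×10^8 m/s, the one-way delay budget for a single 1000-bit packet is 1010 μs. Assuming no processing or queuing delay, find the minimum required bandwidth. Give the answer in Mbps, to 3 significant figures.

Propagation delay = 33800 / 200000000 = 169 μs.
Transmission budget = 1010 − 169 = 841 μs.
R ≥ L / t_tx = 1000 bits / 0.000841 s = 1.19 Mbps.

1.19 Mbps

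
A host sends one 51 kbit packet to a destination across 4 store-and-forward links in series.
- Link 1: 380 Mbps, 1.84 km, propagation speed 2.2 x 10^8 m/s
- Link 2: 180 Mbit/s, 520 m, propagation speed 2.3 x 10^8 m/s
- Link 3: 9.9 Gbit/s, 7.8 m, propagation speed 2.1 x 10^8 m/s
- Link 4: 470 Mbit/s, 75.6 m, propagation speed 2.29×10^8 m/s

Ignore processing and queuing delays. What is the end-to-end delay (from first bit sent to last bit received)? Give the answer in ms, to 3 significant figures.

0.542 ms

L = 51000 bits.
Transmission delays (L/R per hop): 0.134211, 0.283333, 0.00515152, 0.108511 ms; sum = 0.531206 ms.
Propagation delays (d/s per hop): 0.00836364, 0.00226087, 3.71429e-05, 0.000330131 ms; sum = 0.0109918 ms.
End-to-end = 0.542 ms.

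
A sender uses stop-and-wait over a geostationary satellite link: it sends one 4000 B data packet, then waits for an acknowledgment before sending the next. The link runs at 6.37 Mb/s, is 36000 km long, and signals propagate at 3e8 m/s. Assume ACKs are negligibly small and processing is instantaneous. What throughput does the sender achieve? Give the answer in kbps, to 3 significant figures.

131 kbps

t_tx = L/R = 32000/6370000 = 0.00502355 s.
t_prop = 36000000/300000000 = 0.12 s; RTT = 0.24 s.
Cycle = t_tx + RTT = 0.245024 s.
Throughput = L / cycle = 32000 / 0.245024 = 131 kbps.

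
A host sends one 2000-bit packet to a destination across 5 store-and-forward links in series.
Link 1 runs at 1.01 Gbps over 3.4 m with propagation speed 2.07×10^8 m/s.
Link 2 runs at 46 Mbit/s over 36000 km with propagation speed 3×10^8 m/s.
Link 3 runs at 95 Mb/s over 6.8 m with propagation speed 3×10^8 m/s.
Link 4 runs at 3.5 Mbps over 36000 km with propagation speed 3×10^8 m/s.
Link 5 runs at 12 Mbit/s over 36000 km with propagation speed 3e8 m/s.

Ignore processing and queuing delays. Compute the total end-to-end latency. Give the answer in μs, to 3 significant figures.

Transmission delays (L/R per hop): 1.9802, 43.4783, 21.0526, 571.429, 166.667 μs; sum = 804.606 μs.
Propagation delays (d/s per hop): 0.0164251, 120000, 0.0226667, 120000, 120000 μs; sum = 360000 μs.
End-to-end = 361000 μs.

361000 μs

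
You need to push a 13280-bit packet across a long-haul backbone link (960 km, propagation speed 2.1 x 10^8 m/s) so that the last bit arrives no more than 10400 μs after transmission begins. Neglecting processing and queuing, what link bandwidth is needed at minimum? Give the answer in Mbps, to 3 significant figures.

2.28 Mbps

Propagation delay = 960000 / 210000000 = 4571.43 μs.
Transmission budget = 10400 − 4571.43 = 5828.57 μs.
R ≥ L / t_tx = 13280 bits / 0.00582857 s = 2.28 Mbps.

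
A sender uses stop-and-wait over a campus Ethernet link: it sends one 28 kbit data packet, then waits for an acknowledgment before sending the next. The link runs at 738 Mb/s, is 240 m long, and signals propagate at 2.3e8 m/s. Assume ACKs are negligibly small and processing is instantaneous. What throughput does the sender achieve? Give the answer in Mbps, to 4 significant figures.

t_tx = L/R = 28000/738000000 = 3.79404e-05 s.
t_prop = 240/2.3e+08 = 1.04348e-06 s; RTT = 2.08696e-06 s.
Cycle = t_tx + RTT = 4.00273e-05 s.
Throughput = L / cycle = 28000 / 4.00273e-05 = 699.5 Mbps.

699.5 Mbps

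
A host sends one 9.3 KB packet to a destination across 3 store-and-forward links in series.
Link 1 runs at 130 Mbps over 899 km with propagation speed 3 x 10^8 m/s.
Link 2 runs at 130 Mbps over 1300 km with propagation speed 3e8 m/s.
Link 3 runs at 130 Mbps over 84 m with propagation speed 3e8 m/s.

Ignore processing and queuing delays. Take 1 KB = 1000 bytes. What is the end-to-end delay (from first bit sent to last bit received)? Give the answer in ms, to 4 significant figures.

9.047 ms

L = 74400 bits.
Transmission delay per hop = L/R = 74400/130000000 = 0.572308 ms; 3 hops → 1.71692 ms.
Propagation delays (d/s per hop): 2.99667, 4.33333, 0.00028 ms; sum = 7.33028 ms.
End-to-end = 9.047 ms.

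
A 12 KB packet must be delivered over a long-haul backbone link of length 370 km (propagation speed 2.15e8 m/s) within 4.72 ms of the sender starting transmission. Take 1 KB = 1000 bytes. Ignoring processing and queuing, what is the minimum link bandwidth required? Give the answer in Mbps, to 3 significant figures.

32.0 Mbps

L = 96000 bits.
Propagation delay = 370000 / 215000000 = 1.72093 ms.
Transmission budget = 4.72 − 1.72093 = 2.99907 ms.
R ≥ L / t_tx = 96000 bits / 0.00299907 s = 32.0 Mbps.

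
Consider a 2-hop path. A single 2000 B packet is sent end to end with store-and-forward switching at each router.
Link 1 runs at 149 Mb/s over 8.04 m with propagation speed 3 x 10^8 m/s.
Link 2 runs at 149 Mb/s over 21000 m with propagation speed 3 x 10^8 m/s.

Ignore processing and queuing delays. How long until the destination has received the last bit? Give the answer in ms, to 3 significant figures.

0.285 ms

L = 2000 × 8 = 16000 bits.
Transmission delay per hop = L/R = 16000/149000000 = 0.107383 ms; 2 hops → 0.214765 ms.
Propagation delays (d/s per hop): 2.68e-05, 0.07 ms; sum = 0.0700268 ms.
End-to-end = 0.285 ms.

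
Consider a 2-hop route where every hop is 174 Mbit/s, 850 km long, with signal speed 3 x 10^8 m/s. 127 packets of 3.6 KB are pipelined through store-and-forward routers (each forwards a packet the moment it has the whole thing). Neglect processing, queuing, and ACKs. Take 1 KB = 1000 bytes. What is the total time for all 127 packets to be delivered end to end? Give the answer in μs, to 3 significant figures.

Per-hop transmission t_tx = L/R = 28800/174000000 = 165.517 μs.
Per-hop propagation t_prop = 850000/300000000 = 2833.33 μs.
Pipeline fill: first packet needs 2·t_tx to clear all hops; remaining 126 packets each add one t_tx.
Total = (2+127-1)·t_tx + 2·t_prop = 128·165.517 + 2·2833.33 = 26900 μs.

26900 μs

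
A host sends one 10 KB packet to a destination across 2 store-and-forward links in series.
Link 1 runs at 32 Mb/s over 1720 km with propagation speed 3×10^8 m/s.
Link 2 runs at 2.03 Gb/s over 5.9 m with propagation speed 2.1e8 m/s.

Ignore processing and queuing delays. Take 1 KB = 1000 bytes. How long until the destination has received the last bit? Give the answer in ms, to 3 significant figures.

L = 80000 bits.
Transmission delays (L/R per hop): 2.5, 0.0394089 ms; sum = 2.53941 ms.
Propagation delays (d/s per hop): 5.73333, 2.80952e-05 ms; sum = 5.73336 ms.
End-to-end = 8.27 ms.

8.27 ms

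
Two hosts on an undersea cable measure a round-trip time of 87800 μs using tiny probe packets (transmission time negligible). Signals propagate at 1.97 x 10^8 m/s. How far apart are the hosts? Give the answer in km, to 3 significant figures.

8650 km

One-way propagation = RTT/2 = 43900 μs.
d = s × t = 197000000 × 0.0439 = 8650 km.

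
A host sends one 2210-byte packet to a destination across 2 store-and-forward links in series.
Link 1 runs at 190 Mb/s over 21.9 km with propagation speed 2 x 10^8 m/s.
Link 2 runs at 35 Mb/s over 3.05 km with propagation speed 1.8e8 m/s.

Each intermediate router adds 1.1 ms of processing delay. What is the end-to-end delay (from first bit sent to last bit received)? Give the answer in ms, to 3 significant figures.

L = 2210 × 8 = 17680 bits.
Transmission delays (L/R per hop): 0.0930526, 0.505143 ms; sum = 0.598195 ms.
Propagation delays (d/s per hop): 0.1095, 0.0169444 ms; sum = 0.126444 ms.
Processing at 1 router(s): 1 × 1.1 ms = 1.1 ms.
End-to-end = 1.82 ms.

1.82 ms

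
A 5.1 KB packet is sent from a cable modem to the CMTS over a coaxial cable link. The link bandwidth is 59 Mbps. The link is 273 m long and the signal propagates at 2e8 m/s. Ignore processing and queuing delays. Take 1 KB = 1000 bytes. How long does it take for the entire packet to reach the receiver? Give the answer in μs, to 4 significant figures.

L = 40800 bits.
Transmission delay = L/R = 40800 / 59000000 = 691.525 μs.
Propagation delay = d/s = 273 m / 200000000 m/s = 1.365 μs.
Total = 692.9 μs.

692.9 μs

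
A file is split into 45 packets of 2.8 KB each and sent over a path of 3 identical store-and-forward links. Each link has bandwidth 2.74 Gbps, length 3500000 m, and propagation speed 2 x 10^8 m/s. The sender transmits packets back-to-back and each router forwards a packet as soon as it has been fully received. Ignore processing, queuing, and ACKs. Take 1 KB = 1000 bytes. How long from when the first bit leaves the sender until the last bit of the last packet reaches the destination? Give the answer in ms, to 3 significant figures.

52.9 ms

Per-hop transmission t_tx = L/R = 22400/2740000000 = 0.00817518 ms.
Per-hop propagation t_prop = 3500000/200000000 = 17.5 ms.
Pipeline fill: first packet needs 3·t_tx to clear all hops; remaining 44 packets each add one t_tx.
Total = (3+45-1)·t_tx + 3·t_prop = 47·0.00817518 + 3·17.5 = 52.9 ms.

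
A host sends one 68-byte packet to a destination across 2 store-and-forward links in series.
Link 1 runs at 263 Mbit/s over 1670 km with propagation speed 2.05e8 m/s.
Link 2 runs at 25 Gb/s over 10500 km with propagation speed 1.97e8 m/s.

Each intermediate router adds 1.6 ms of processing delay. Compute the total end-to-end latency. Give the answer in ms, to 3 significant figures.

63.0 ms

L = 68 × 8 = 544 bits.
Transmission delays (L/R per hop): 0.00206844, 2.176e-05 ms; sum = 0.0020902 ms.
Propagation delays (d/s per hop): 8.14634, 53.2995 ms; sum = 61.4458 ms.
Processing at 1 router(s): 1 × 1.6 ms = 1.6 ms.
End-to-end = 63.0 ms.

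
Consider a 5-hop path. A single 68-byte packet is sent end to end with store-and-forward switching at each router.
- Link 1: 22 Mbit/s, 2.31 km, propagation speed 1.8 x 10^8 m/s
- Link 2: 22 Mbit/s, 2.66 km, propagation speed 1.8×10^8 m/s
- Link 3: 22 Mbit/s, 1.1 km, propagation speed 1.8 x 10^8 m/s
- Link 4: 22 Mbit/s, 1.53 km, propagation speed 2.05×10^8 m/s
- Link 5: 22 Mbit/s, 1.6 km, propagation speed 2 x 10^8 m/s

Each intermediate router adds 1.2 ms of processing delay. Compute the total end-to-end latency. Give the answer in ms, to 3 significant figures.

L = 68 × 8 = 544 bits.
Transmission delay per hop = L/R = 544/22000000 = 0.0247273 ms; 5 hops → 0.123636 ms.
Propagation delays (d/s per hop): 0.0128333, 0.0147778, 0.00611111, 0.00746341, 0.008 ms; sum = 0.0491856 ms.
Processing at 4 router(s): 4 × 1.2 ms = 4.8 ms.
End-to-end = 4.97 ms.

4.97 ms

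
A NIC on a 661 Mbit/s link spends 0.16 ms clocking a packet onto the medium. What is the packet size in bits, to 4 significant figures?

105800 bits

L = R × t_tx = 661000000 b/s × 0.00016 s = 105760 bits.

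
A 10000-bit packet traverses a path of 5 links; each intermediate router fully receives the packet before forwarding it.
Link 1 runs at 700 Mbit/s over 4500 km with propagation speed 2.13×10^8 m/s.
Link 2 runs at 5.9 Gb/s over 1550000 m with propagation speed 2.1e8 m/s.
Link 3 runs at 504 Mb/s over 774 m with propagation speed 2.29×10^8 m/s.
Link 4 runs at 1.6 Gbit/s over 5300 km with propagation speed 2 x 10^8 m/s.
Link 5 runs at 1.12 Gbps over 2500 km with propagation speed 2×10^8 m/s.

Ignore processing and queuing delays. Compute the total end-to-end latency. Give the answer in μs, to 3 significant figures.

67600 μs

Transmission delays (L/R per hop): 14.2857, 1.69492, 19.8413, 6.25, 8.92857 μs; sum = 51.0005 μs.
Propagation delays (d/s per hop): 21126.8, 7380.95, 3.37991, 26500, 12500 μs; sum = 67511.1 μs.
End-to-end = 67600 μs.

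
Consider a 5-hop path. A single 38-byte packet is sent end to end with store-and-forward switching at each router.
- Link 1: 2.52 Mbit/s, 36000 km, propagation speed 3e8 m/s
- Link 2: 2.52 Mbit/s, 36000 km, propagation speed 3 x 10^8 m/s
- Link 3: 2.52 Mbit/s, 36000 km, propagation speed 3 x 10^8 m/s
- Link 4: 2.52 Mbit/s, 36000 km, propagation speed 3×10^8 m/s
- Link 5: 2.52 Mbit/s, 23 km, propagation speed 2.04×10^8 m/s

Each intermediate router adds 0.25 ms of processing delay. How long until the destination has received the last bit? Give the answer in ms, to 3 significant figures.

L = 38 × 8 = 304 bits.
Transmission delay per hop = L/R = 304/2520000 = 0.120635 ms; 5 hops → 0.603175 ms.
Propagation delays (d/s per hop): 120, 120, 120, 120, 0.112745 ms; sum = 480.113 ms.
Processing at 4 router(s): 4 × 0.25 ms = 1 ms.
End-to-end = 482 ms.

482 ms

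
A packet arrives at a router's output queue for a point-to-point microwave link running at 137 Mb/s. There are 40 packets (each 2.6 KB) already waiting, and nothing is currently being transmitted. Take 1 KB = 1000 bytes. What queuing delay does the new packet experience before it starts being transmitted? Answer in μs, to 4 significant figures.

Each queued packet: L/R = 20800/137000000 = 151.825 μs.
40 queued → 6072.99 μs.
Queuing delay = 6073 μs.

6073 μs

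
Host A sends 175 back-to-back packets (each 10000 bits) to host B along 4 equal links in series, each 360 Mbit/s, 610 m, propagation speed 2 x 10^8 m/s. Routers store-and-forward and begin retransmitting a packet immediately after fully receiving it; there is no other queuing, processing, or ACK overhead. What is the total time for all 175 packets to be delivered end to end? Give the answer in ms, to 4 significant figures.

4.957 ms

Per-hop transmission t_tx = L/R = 10000/360000000 = 0.0277778 ms.
Per-hop propagation t_prop = 610/200000000 = 0.00305 ms.
Pipeline fill: first packet needs 4·t_tx to clear all hops; remaining 174 packets each add one t_tx.
Total = (4+175-1)·t_tx + 4·t_prop = 178·0.0277778 + 4·0.00305 = 4.957 ms.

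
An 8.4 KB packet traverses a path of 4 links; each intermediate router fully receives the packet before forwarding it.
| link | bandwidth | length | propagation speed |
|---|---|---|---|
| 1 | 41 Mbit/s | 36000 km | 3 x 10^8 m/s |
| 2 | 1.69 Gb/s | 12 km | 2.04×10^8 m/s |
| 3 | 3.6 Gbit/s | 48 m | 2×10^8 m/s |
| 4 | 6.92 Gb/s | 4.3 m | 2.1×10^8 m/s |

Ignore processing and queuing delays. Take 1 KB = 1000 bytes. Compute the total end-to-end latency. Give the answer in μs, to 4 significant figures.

121800 μs

L = 67200 bits.
Transmission delays (L/R per hop): 1639.02, 39.7633, 18.6667, 9.71098 μs; sum = 1707.17 μs.
Propagation delays (d/s per hop): 120000, 58.8235, 0.24, 0.0204762 μs; sum = 120059 μs.
End-to-end = 121800 μs.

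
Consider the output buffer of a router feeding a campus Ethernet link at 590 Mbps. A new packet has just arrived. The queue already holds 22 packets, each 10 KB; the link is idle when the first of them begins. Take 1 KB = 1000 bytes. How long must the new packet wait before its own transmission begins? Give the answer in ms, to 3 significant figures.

Each queued packet: L/R = 80000/590000000 = 0.135593 ms.
22 queued → 2.98305 ms.
Queuing delay = 2.98 ms.

2.98 ms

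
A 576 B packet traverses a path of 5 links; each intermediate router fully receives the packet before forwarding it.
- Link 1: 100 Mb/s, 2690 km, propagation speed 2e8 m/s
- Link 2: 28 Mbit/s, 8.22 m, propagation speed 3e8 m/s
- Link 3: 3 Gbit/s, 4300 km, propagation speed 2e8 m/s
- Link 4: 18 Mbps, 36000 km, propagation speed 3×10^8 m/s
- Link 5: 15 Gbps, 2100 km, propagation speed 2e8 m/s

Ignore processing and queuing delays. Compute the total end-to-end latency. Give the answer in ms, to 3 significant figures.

166 ms

L = 576 × 8 = 4608 bits.
Transmission delays (L/R per hop): 0.04608, 0.164571, 0.001536, 0.256, 0.0003072 ms; sum = 0.468495 ms.
Propagation delays (d/s per hop): 13.45, 2.74e-05, 21.5, 120, 10.5 ms; sum = 165.45 ms.
End-to-end = 166 ms.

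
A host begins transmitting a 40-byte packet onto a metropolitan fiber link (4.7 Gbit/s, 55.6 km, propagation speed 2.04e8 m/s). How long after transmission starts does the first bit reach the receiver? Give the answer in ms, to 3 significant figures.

0.273 ms

First bit experiences only propagation delay: d/s = 55600/204000000 = 0.273 ms.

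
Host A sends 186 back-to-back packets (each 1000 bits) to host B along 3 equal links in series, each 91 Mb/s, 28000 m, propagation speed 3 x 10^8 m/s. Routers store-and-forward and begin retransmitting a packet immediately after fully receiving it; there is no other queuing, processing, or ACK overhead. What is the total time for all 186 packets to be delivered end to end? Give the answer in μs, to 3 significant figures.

2350 μs

Per-hop transmission t_tx = L/R = 1000/91000000 = 10.989 μs.
Per-hop propagation t_prop = 28000/300000000 = 93.3333 μs.
Pipeline fill: first packet needs 3·t_tx to clear all hops; remaining 185 packets each add one t_tx.
Total = (3+186-1)·t_tx + 3·t_prop = 188·10.989 + 3·93.3333 = 2350 μs.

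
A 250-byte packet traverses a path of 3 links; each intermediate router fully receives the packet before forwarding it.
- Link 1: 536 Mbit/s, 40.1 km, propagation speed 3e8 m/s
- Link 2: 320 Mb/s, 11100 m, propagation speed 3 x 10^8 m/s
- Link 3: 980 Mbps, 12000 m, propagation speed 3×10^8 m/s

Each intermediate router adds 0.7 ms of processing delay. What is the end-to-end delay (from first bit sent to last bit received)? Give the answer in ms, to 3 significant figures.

L = 250 × 8 = 2000 bits.
Transmission delays (L/R per hop): 0.00373134, 0.00625, 0.00204082 ms; sum = 0.0120222 ms.
Propagation delays (d/s per hop): 0.133667, 0.037, 0.04 ms; sum = 0.210667 ms.
Processing at 2 router(s): 2 × 0.7 ms = 1.4 ms.
End-to-end = 1.62 ms.

1.62 ms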